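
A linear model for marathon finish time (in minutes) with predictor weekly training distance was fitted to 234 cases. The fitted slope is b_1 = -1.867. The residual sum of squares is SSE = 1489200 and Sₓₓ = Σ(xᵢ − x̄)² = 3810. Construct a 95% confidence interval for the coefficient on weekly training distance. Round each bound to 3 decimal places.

MSE = SSE/(n − 2) = 1489200/232 = 6418.97.
SE(b_1) = √(MSE/Sₓₓ) = √(6418.97/3810) = 1.29799.
df = n − 2 = 232.
t* = t_{0.025, 232} = 1.970242.
Margin = t* × SE = 1.970242 × 1.29799 = 2.55735.
CI: -1.867 ± 2.55735 → (-4.424, 0.690).
With 95% confidence, each one-unit increase in weekly training distance is associated with a change of between -4.424 and 0.690 minutes in marathon finish time.

(-4.424, 0.690)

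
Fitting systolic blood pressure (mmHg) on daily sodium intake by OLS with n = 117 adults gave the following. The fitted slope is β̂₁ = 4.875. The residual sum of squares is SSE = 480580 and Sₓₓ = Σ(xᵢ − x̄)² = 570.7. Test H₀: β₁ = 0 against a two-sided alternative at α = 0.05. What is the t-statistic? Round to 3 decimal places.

MSE = SSE/(n − 2) = 480580/115 = 4178.96.
SE(β̂₁) = √(MSE/Sₓₓ) = √(4178.96/570.7) = 2.70601.
t = 4.875 / 2.70601 = 1.802.
df = n − 2 = 115.
Two-sided p ≈ 0.0742, which is ≥ 0.05, so fail to reject H₀.
The data do not give significant evidence of an association between daily sodium intake and systolic blood pressure.

t = 1.802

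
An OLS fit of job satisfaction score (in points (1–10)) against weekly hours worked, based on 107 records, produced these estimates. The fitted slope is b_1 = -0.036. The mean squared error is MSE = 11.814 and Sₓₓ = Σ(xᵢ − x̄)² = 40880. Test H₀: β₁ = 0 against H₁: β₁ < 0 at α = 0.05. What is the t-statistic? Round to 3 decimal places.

SE(b_1) = √(MSE/Sₓₓ) = √(11.814/40880) = 0.0169998.
t = -0.036 / 0.0169998 = -2.118.
df = n − 2 = 105.
One-sided p ≈ 0.0183, which is < 0.05, so reject H₀.
There is evidence that the true slope on weekly hours worked is negative.

t = -2.118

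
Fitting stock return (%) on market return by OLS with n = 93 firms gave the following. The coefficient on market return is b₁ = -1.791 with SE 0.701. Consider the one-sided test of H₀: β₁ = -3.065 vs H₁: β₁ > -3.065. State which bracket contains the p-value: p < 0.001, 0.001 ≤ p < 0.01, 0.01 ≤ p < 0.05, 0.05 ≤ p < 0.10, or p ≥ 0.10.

t = (-1.791 − (-3.065)) / 0.701 = 1.817.
df = n − 2 = 93 − 2 = 91.
One-sided p = P(T_{91} > t) ≈ 0.0362.
So 0.01 ≤ p < 0.05.

0.01 ≤ p < 0.05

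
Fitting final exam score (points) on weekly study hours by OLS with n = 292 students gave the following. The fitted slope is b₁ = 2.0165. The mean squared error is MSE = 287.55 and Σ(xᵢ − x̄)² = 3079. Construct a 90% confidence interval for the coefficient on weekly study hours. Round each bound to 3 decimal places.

SE(b₁) = √(MSE/Sₓₓ) = √(287.55/3079) = 0.305599.
df = n − 2 = 290.
t* = t_{0.05, 290} = 1.650125.
Margin = t* × SE = 1.650125 × 0.305599 = 0.50428.
CI: 2.0165 ± 0.50428 → (1.512, 2.521).
With 90% confidence, each one-unit increase in weekly study hours is associated with a change of between 1.512 and 2.521 points in final exam score.

(1.512, 2.521)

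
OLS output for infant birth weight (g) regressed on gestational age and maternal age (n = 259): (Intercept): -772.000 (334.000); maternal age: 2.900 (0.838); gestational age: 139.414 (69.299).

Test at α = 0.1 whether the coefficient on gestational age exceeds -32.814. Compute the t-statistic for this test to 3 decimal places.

t = 2.485

Read off: b = 139.414, SE = 69.299 for gestational age.
H₀: β₁ = -32.814 vs H₁: β₁ > -32.814.
t = (139.414 − (-32.814)) / 69.299 = 2.485.
df = n − k − 1 = 259 − 2 − 1 = 256.
One-sided p ≈ 0.0068, which is < 0.1, so reject H₀.
There is evidence that the true slope on gestational age exceeds -32.814 g per unit, holding the other predictors fixed.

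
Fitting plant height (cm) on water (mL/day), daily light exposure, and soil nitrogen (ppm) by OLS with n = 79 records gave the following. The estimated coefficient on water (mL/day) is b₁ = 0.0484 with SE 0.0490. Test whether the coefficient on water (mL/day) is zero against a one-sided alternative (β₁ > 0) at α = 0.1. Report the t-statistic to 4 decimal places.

H₀: β₁ = 0 vs H₁: β₁ > 0.
t = (b₁ − β₁⁰)/SE = 0.0484 / 0.0490 = 0.9878.
df = n − k − 1 = 79 − 3 − 1 = 75.
One-sided p ≈ 0.1632, which is ≥ 0.1, so fail to reject H₀.
The data do not give significant evidence that the true slope on water (mL/day) is positive, holding the other predictors fixed.

t = 0.9878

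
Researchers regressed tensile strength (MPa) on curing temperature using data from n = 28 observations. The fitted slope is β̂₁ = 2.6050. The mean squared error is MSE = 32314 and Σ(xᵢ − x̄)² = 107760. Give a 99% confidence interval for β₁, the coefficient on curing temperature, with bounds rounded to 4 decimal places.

SE(β̂₁) = √(MSE/Sₓₓ) = √(32314/107760) = 0.547604.
df = n − 2 = 26.
t* = t_{0.005, 26} = 2.778715.
Margin = t* × SE = 2.778715 × 0.547604 = 1.521635.
CI: 2.6050 ± 1.521635 → (1.0834, 4.1266).
With 99% confidence, each one-unit increase in curing temperature is associated with a change of between 1.0834 and 4.1266 MPa in tensile strength.

(1.0834, 4.1266)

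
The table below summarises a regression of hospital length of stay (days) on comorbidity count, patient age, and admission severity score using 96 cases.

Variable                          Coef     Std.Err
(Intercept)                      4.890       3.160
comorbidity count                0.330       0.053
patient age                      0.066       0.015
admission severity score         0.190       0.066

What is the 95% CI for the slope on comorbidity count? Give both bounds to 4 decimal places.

(0.2247, 0.4353)

Read off: b = 0.330, SE = 0.053 for comorbidity count.
df = n − k − 1 = 96 − 3 − 1 = 92.
t* = t_{0.025, 92} = 1.986086.
Margin = t* × SE = 1.986086 × 0.053 = 0.105263.
CI: 0.330 ± 0.105263 → (0.2247, 0.4353).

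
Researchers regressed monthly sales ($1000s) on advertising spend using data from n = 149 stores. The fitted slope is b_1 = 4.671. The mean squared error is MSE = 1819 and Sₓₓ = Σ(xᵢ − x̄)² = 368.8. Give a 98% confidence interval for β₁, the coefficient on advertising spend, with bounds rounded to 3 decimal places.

SE(b_1) = √(MSE/Sₓₓ) = √(1819/368.8) = 2.22086.
df = n − 2 = 147.
t* = t_{0.01, 147} = 2.351983.
Margin = t* × SE = 2.351983 × 2.22086 = 5.22342.
CI: 4.671 ± 5.22342 → (-0.552, 9.894).
With 98% confidence, each one-unit increase in advertising spend is associated with a change of between -0.552 and 9.894 $1000s in monthly sales.

(-0.552, 9.894)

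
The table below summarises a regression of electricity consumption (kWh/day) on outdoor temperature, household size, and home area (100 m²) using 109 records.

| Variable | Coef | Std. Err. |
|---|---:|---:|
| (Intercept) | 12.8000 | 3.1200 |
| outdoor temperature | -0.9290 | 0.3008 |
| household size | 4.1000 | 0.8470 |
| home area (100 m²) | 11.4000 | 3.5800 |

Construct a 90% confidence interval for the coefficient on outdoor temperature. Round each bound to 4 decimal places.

Read off: b = -0.9290, SE = 0.3008 for outdoor temperature.
df = n − k − 1 = 109 − 3 − 1 = 105.
t* = t_{0.05, 105} = 1.659495.
Margin = t* × SE = 1.659495 × 0.3008 = 0.499176.
CI: -0.9290 ± 0.499176 → (-1.4282, -0.4298).

(-1.4282, -0.4298)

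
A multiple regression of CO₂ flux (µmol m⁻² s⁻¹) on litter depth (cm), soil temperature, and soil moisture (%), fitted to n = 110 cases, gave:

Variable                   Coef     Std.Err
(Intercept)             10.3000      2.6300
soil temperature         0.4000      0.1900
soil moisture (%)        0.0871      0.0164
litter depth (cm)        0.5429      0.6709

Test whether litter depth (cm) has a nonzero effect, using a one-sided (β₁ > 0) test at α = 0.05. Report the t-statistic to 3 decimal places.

Read off: b = 0.5429, SE = 0.6709 for litter depth (cm).
H₀: β₁ = 0 vs H₁: β₁ > 0.
t = 0.5429 / 0.6709 = 0.809.
df = n − k − 1 = 110 − 3 − 1 = 106.
One-sided p ≈ 0.2101, which is ≥ 0.05, so fail to reject H₀.
The data do not give significant evidence that the true slope on litter depth (cm) is positive, holding the other predictors fixed.

t = 0.809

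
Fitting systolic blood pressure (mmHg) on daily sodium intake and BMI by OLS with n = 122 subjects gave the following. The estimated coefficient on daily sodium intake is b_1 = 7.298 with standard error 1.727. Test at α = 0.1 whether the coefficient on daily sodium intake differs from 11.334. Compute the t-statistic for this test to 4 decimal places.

H₀: β₁ = 11.334 vs H₁: β₁ ≠ 11.334.
t = (b_1 − β₁⁰)/SE = (7.298 − 11.334) / 1.727 = -2.3370.
df = n − k − 1 = 122 − 2 − 1 = 119.
Two-sided p ≈ 0.0211, which is < 0.1, so reject H₀.
There is evidence that the true slope on daily sodium intake differs from 11.334 mmHg per unit, holding the other predictors fixed.

t = -2.3370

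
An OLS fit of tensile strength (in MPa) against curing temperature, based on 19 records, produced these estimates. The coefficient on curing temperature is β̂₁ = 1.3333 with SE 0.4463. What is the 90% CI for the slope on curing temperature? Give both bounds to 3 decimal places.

df = n − 2 = 19 − 2 = 17.
t* = t_{0.05, 17} = 1.739607.
Margin = t* × SE = 1.739607 × 0.4463 = 0.77639.
CI: 1.3333 ± 0.77639 → (0.557, 2.110).
With 90% confidence, each one-unit increase in curing temperature is associated with a change of between 0.557 and 2.110 MPa in tensile strength.

(0.557, 2.110)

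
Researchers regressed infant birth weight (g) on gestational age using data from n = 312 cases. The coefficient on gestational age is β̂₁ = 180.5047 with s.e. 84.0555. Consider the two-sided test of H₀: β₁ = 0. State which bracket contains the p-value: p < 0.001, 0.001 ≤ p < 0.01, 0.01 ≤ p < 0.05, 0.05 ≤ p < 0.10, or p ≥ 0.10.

0.01 ≤ p < 0.05

t = 180.5047 / 84.0555 = 2.147.
df = n − 2 = 312 − 2 = 310.
Two-sided p = 2·P(T_{310} > |t|) ≈ 0.0325.
So 0.01 ≤ p < 0.05.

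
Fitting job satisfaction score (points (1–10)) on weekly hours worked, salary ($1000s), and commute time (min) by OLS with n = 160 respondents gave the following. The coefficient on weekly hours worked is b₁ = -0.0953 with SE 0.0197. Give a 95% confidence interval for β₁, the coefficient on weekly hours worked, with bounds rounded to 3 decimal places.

df = n − k − 1 = 160 − 3 − 1 = 156.
t* = t_{0.025, 156} = 1.975288.
Margin = t* × SE = 1.975288 × 0.0197 = 0.03891.
CI: -0.0953 ± 0.03891 → (-0.134, -0.056).
With 95% confidence, each one-unit increase in weekly hours worked is associated with a change of between -0.134 and -0.056 points (1–10) in job satisfaction score, holding the other predictors fixed.

(-0.134, -0.056)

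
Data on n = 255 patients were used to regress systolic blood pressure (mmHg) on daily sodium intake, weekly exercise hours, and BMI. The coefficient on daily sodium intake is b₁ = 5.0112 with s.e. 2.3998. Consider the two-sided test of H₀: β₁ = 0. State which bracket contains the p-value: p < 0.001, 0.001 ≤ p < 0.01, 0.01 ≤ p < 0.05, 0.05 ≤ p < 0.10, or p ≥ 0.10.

0.01 ≤ p < 0.05

t = 5.0112 / 2.3998 = 2.088.
df = n − k − 1 = 255 − 3 − 1 = 251.
Two-sided p = 2·P(T_{251} > |t|) ≈ 0.0378.
So 0.01 ≤ p < 0.05.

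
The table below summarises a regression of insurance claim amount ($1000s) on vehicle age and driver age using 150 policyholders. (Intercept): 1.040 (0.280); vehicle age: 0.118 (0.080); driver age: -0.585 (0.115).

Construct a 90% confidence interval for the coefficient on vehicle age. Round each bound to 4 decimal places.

(-0.0144, 0.2504)

Read off: b = 0.118, SE = 0.080 for vehicle age.
df = n − k − 1 = 150 − 2 − 1 = 147.
t* = t_{0.05, 147} = 1.655285.
Margin = t* × SE = 1.655285 × 0.080 = 0.132423.
CI: 0.118 ± 0.132423 → (-0.0144, 0.2504).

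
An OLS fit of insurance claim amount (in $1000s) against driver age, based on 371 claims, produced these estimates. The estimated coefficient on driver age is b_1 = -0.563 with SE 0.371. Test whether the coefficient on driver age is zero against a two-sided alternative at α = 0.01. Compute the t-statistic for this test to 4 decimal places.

t = -1.5175

H₀: β₁ = 0 vs H₁: β₁ ≠ 0.
t = (b_1 − β₁⁰)/SE = -0.563 / 0.371 = -1.5175.
df = n − 2 = 371 − 2 = 369.
Two-sided p ≈ 0.1300, which is ≥ 0.01, so fail to reject H₀.
The data do not give significant evidence of an association between driver age and insurance claim amount.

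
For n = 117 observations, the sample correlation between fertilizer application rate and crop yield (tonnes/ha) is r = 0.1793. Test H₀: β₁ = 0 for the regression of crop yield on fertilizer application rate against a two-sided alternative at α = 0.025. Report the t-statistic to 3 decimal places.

t = r·√(n − 2)/√(1 − r²) = 0.1793·√115/√0.967852 = 1.954.
df = n − 2 = 115.
Two-sided p ≈ 0.0531, which is ≥ 0.025, so fail to reject H₀.
The data do not give significant evidence of a linear association between fertilizer application rate and crop yield.

t = 1.954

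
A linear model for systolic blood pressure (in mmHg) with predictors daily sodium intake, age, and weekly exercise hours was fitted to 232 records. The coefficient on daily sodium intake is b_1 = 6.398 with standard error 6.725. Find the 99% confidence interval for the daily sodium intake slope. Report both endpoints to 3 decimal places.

df = n − k − 1 = 232 − 3 − 1 = 228.
t* = t_{0.005, 228} = 2.597564.
Margin = t* × SE = 2.597564 × 6.725 = 17.46862.
CI: 6.398 ± 17.46862 → (-11.071, 23.867).
With 99% confidence, each one-unit increase in daily sodium intake is associated with a change of between -11.071 and 23.867 mmHg in systolic blood pressure, holding the other predictors fixed.

(-11.071, 23.867)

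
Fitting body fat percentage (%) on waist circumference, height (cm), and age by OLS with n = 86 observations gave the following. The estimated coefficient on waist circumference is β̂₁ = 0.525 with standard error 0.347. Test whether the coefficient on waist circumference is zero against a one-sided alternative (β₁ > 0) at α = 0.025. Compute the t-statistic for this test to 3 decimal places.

H₀: β₁ = 0 vs H₁: β₁ > 0.
t = (β̂₁ − β₁⁰)/SE = 0.525 / 0.347 = 1.513.
df = n − k − 1 = 86 − 3 − 1 = 82.
One-sided p ≈ 0.0671, which is ≥ 0.025, so fail to reject H₀.
The data do not give significant evidence that the true slope on waist circumference is positive, holding the other predictors fixed.

t = 1.513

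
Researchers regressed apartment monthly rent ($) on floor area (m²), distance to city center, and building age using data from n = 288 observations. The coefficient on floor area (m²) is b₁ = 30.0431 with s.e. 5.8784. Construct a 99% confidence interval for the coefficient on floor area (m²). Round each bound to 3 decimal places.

(14.799, 45.287)

df = n − k − 1 = 288 − 3 − 1 = 284.
t* = t_{0.005, 284} = 2.593251.
Margin = t* × SE = 2.593251 × 5.8784 = 15.24417.
CI: 30.0431 ± 15.24417 → (14.799, 45.287).
With 99% confidence, each one-unit increase in floor area (m²) is associated with a change of between 14.799 and 45.287 $ in apartment monthly rent, holding the other predictors fixed.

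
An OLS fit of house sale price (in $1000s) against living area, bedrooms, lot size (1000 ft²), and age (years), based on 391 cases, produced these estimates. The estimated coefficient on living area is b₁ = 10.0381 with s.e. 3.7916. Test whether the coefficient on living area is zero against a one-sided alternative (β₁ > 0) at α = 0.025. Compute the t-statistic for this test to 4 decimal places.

t = 2.6475

H₀: β₁ = 0 vs H₁: β₁ > 0.
t = (b₁ − β₁⁰)/SE = 10.0381 / 3.7916 = 2.6475.
df = n − k − 1 = 391 − 4 − 1 = 386.
One-sided p ≈ 0.0042, which is < 0.025, so reject H₀.
There is evidence that the true slope on living area is positive, holding the other predictors fixed.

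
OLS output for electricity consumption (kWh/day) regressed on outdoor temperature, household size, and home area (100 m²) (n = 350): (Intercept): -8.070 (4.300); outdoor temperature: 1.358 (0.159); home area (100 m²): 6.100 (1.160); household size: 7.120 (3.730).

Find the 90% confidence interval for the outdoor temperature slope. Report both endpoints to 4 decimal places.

Read off: b = 1.358, SE = 0.159 for outdoor temperature.
df = n − k − 1 = 350 − 3 − 1 = 346.
t* = t_{0.05, 346} = 1.649269.
Margin = t* × SE = 1.649269 × 0.159 = 0.262234.
CI: 1.358 ± 0.262234 → (1.0958, 1.6202).

(1.0958, 1.6202)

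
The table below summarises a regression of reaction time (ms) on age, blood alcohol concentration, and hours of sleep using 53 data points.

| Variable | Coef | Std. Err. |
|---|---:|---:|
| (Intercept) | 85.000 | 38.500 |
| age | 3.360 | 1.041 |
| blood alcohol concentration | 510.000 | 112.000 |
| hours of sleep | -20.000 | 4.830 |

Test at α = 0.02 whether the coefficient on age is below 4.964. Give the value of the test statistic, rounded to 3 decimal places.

Read off: b = 3.360, SE = 1.041 for age.
H₀: β₁ = 4.964 vs H₁: β₁ < 4.964.
t = (3.360 − 4.964) / 1.041 = -1.541.
df = n − k − 1 = 53 − 3 − 1 = 49.
One-sided p ≈ 0.0649, which is ≥ 0.02, so fail to reject H₀.
The data do not give significant evidence that the true slope on age is below 4.964 ms per unit, holding the other predictors fixed.

t = -1.541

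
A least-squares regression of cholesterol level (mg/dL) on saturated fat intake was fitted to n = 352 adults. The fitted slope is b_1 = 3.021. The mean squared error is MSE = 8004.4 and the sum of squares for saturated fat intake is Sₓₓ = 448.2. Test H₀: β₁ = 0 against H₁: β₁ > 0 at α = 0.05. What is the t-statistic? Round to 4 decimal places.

SE(b_1) = √(MSE/Sₓₓ) = √(8004.4/448.2) = 4.22599.
t = 3.021 / 4.22599 = 0.7149.
df = n − 2 = 350.
One-sided p ≈ 0.2376, which is ≥ 0.05, so fail to reject H₀.
The data do not give significant evidence that the true slope on saturated fat intake is positive.

t = 0.7149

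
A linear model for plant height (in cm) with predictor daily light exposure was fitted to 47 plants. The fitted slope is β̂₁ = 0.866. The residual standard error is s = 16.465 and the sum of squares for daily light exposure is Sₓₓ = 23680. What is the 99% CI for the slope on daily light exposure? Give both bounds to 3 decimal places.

(0.578, 1.154)

SE(β̂₁) = s/√Sₓₓ = 16.465/√23680 = 0.106997.
df = n − 2 = 45.
t* = t_{0.005, 45} = 2.689585.
Margin = t* × SE = 2.689585 × 0.106997 = 0.28778.
CI: 0.866 ± 0.28778 → (0.578, 1.154).
With 99% confidence, each one-unit increase in daily light exposure is associated with a change of between 0.578 and 1.154 cm in plant height.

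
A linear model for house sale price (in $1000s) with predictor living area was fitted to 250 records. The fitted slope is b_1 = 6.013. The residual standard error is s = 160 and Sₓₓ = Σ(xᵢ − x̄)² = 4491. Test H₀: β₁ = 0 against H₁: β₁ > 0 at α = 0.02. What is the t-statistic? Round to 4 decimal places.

SE(b_1) = s/√Sₓₓ = 160/√4491 = 2.38753.
t = 6.013 / 2.38753 = 2.5185.
df = n − 2 = 248.
One-sided p ≈ 0.0062, which is < 0.02, so reject H₀.
There is evidence that the true slope on living area is positive.

t = 2.5185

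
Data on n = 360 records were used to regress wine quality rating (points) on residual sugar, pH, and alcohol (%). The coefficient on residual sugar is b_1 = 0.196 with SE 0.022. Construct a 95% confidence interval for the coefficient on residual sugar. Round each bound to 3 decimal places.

(0.153, 0.239)

df = n − k − 1 = 360 − 3 − 1 = 356.
t* = t_{0.025, 356} = 1.96665.
Margin = t* × SE = 1.96665 × 0.022 = 0.04327.
CI: 0.196 ± 0.04327 → (0.153, 0.239).
With 95% confidence, each one-unit increase in residual sugar is associated with a change of between 0.153 and 0.239 points in wine quality rating, holding the other predictors fixed.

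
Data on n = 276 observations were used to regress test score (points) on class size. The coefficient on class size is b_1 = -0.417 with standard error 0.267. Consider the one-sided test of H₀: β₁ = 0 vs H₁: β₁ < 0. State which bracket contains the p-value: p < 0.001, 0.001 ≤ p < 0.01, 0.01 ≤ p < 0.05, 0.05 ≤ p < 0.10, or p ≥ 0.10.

t = -0.417 / 0.267 = -1.562.
df = n − 2 = 276 − 2 = 274.
One-sided p = P(T_{274} < t) ≈ 0.0597.
So 0.05 ≤ p < 0.10.

0.05 ≤ p < 0.10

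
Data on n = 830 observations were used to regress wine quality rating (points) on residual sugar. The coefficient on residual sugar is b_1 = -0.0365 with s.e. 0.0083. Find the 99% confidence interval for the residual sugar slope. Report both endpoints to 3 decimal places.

(-0.058, -0.015)

df = n − 2 = 830 − 2 = 828.
t* = t_{0.005, 828} = 2.58178.
Margin = t* × SE = 2.58178 × 0.0083 = 0.02143.
CI: -0.0365 ± 0.02143 → (-0.058, -0.015).
With 99% confidence, each one-unit increase in residual sugar is associated with a change of between -0.058 and -0.015 points in wine quality rating.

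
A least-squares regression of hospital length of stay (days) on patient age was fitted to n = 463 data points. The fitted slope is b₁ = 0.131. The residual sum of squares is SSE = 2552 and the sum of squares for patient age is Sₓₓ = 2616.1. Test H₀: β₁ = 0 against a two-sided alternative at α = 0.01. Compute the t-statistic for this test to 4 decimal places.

MSE = SSE/(n − 2) = 2552/461 = 5.53579.
SE(b₁) = √(MSE/Sₓₓ) = √(5.53579/2616.1) = 0.0460005.
t = 0.131 / 0.0460005 = 2.8478.
df = n − 2 = 461.
Two-sided p ≈ 0.0046, which is < 0.01, so reject H₀.
There is evidence that patient age is associated with hospital length of stay.

t = 2.8478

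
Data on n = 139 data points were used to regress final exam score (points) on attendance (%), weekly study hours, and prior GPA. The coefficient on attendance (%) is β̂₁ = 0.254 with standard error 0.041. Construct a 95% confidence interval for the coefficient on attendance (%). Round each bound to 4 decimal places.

df = n − k − 1 = 139 − 3 − 1 = 135.
t* = t_{0.025, 135} = 1.977692.
Margin = t* × SE = 1.977692 × 0.041 = 0.081085.
CI: 0.254 ± 0.081085 → (0.1729, 0.3351).
With 95% confidence, each one-unit increase in attendance (%) is associated with a change of between 0.1729 and 0.3351 points in final exam score, holding the other predictors fixed.

(0.1729, 0.3351)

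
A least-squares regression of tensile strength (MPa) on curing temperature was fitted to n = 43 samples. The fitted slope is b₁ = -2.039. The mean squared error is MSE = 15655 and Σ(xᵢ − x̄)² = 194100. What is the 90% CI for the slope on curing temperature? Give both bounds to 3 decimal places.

SE(b₁) = √(MSE/Sₓₓ) = √(15655/194100) = 0.283997.
df = n − 2 = 41.
t* = t_{0.05, 41} = 1.682878.
Margin = t* × SE = 1.682878 × 0.283997 = 0.47793.
CI: -2.039 ± 0.47793 → (-2.517, -1.561).
With 90% confidence, each one-unit increase in curing temperature is associated with a change of between -2.517 and -1.561 MPa in tensile strength.

(-2.517, -1.561)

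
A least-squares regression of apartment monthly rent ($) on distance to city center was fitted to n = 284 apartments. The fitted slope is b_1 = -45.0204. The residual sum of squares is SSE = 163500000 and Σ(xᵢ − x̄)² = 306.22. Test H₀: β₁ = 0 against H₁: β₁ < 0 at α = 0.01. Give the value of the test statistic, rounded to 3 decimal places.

t = -1.035

MSE = SSE/(n − 2) = 163500000/282 = 579787.
SE(b_1) = √(MSE/Sₓₓ) = √(579787/306.22) = 43.5129.
t = -45.0204 / 43.5129 = -1.035.
df = n − 2 = 282.
One-sided p ≈ 0.1509, which is ≥ 0.01, so fail to reject H₀.
The data do not give significant evidence that the true slope on distance to city center is negative.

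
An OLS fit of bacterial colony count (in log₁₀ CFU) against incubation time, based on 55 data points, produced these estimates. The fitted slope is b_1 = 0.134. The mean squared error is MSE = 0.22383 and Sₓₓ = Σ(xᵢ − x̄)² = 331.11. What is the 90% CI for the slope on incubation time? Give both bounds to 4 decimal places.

(0.0905, 0.1775)

SE(b_1) = √(MSE/Sₓₓ) = √(0.22383/331.11) = 0.026.
df = n − 2 = 53.
t* = t_{0.05, 53} = 1.674116.
Margin = t* × SE = 1.674116 × 0.026 = 0.043527.
CI: 0.134 ± 0.043527 → (0.0905, 0.1775).
With 90% confidence, each one-unit increase in incubation time is associated with a change of between 0.0905 and 0.1775 log₁₀ CFU in bacterial colony count.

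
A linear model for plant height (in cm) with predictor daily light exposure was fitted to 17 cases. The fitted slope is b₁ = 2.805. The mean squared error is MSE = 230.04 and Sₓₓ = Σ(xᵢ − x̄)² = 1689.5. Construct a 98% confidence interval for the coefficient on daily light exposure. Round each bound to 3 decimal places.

(1.845, 3.765)

SE(b₁) = √(MSE/Sₓₓ) = √(230.04/1689.5) = 0.368997.
df = n − 2 = 15.
t* = t_{0.01, 15} = 2.60248.
Margin = t* × SE = 2.60248 × 0.368997 = 0.96031.
CI: 2.805 ± 0.96031 → (1.845, 3.765).
With 98% confidence, each one-unit increase in daily light exposure is associated with a change of between 1.845 and 3.765 cm in plant height.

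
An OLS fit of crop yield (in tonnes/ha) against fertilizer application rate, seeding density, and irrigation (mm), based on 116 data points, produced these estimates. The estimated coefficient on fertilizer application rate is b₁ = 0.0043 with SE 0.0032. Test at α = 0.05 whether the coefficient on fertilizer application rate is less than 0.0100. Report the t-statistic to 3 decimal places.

t = -1.781

H₀: β₁ = 0.0100 vs H₁: β₁ < 0.0100.
t = (b₁ − β₁⁰)/SE = (0.0043 − 0.0100) / 0.0032 = -1.781.
df = n − k − 1 = 116 − 3 − 1 = 112.
One-sided p ≈ 0.0388, which is < 0.05, so reject H₀.
There is evidence that the true slope on fertilizer application rate is below 0.0100 tonnes/ha per unit, holding the other predictors fixed.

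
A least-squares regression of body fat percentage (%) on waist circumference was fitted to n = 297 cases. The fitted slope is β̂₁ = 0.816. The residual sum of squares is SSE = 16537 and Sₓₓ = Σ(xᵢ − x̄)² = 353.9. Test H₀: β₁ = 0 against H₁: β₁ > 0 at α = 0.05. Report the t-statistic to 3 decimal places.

t = 2.050

MSE = SSE/(n − 2) = 16537/295 = 56.0576.
SE(β̂₁) = √(MSE/Sₓₓ) = √(56.0576/353.9) = 0.397995.
t = 0.816 / 0.397995 = 2.050.
df = n − 2 = 295.
One-sided p ≈ 0.0206, which is < 0.05, so reject H₀.
There is evidence that the true slope on waist circumference is positive.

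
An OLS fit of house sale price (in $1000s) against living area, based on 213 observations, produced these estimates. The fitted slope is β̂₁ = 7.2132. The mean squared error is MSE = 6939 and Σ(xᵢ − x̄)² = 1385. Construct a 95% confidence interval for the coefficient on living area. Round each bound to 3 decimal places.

SE(β̂₁) = √(MSE/Sₓₓ) = √(6939/1385) = 2.23833.
df = n − 2 = 211.
t* = t_{0.025, 211} = 1.971271.
Margin = t* × SE = 1.971271 × 2.23833 = 4.41235.
CI: 7.2132 ± 4.41235 → (2.801, 11.626).
With 95% confidence, each one-unit increase in living area is associated with a change of between 2.801 and 11.626 $1000s in house sale price.

(2.801, 11.626)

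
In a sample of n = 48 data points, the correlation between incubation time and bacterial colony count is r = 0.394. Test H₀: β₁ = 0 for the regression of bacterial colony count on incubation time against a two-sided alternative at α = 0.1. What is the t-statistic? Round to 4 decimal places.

t = r·√(n − 2)/√(1 − r²) = 0.394·√46/√0.844764 = 2.9074.
df = n − 2 = 46.
Two-sided p ≈ 0.0056, which is < 0.1, so reject H₀.
There is evidence of a linear association between incubation time and bacterial colony count.

t = 2.9074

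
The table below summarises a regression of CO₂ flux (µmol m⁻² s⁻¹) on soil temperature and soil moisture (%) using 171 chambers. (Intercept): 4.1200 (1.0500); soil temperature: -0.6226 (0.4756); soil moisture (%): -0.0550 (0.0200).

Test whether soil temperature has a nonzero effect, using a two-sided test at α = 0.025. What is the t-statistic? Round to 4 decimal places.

t = -1.3091

Read off: b = -0.6226, SE = 0.4756 for soil temperature.
H₀: β₁ = 0 vs H₁: β₁ ≠ 0.
t = -0.6226 / 0.4756 = -1.3091.
df = n − k − 1 = 171 − 2 − 1 = 168.
Two-sided p ≈ 0.1923, which is ≥ 0.025, so fail to reject H₀.
The data do not give significant evidence of an association between soil temperature and CO₂ flux, after adjusting for the other predictors.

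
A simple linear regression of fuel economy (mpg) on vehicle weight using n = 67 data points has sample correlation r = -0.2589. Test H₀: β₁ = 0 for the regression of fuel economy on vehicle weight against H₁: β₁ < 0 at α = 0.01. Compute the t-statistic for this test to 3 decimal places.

t = r·√(n − 2)/√(1 − r²) = -0.2589·√65/√0.932971 = -2.161.
df = n − 2 = 65.
One-sided p ≈ 0.0172, which is ≥ 0.01, so fail to reject H₀.
The data do not give significant evidence of a linear association between vehicle weight and fuel economy.

t = -2.161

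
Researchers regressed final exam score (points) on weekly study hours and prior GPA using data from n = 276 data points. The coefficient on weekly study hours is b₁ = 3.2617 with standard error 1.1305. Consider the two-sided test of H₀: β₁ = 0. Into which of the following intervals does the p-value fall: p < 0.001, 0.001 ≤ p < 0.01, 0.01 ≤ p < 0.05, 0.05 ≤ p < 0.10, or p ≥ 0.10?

t = 3.2617 / 1.1305 = 2.885.
df = n − k − 1 = 276 − 2 − 1 = 273.
Two-sided p = 2·P(T_{273} > |t|) ≈ 0.0042.
So 0.001 ≤ p < 0.01.

0.001 ≤ p < 0.01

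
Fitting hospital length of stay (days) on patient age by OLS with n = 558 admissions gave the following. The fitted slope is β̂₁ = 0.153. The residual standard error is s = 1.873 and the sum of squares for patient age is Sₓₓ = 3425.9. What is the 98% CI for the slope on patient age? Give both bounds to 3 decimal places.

(0.078, 0.228)

SE(β̂₁) = s/√Sₓₓ = 1.873/√3425.9 = 0.032.
df = n − 2 = 556.
t* = t_{0.01, 556} = 2.333073.
Margin = t* × SE = 2.333073 × 0.032 = 0.07466.
CI: 0.153 ± 0.07466 → (0.078, 0.228).
With 98% confidence, each one-unit increase in patient age is associated with a change of between 0.078 and 0.228 days in hospital length of stay.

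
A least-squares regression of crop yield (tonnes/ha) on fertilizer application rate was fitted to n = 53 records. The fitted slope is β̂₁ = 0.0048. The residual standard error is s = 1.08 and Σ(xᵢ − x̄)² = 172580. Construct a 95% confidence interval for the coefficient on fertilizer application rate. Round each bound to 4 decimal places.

SE(β̂₁) = s/√Sₓₓ = 1.08/√172580 = 0.00259973.
df = n − 2 = 51.
t* = t_{0.025, 51} = 2.007584.
Margin = t* × SE = 2.007584 × 0.00259973 = 0.005219.
CI: 0.0048 ± 0.005219 → (-0.0004, 0.0100).
With 95% confidence, each one-unit increase in fertilizer application rate is associated with a change of between -0.0004 and 0.0100 tonnes/ha in crop yield.

(-0.0004, 0.0100)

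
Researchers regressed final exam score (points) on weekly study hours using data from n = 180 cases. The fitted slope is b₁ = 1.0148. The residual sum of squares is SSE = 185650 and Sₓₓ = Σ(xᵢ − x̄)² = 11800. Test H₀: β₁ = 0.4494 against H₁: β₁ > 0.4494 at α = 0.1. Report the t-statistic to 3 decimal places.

t = 1.902

MSE = SSE/(n − 2) = 185650/178 = 1042.98.
SE(b₁) = √(MSE/Sₓₓ) = √(1042.98/11800) = 0.297301.
t = (1.0148 − 0.4494) / 0.297301 = 1.902.
df = n − 2 = 178.
One-sided p ≈ 0.0294, which is < 0.1, so reject H₀.
There is evidence that the true slope on weekly study hours exceeds 0.4494 points per unit.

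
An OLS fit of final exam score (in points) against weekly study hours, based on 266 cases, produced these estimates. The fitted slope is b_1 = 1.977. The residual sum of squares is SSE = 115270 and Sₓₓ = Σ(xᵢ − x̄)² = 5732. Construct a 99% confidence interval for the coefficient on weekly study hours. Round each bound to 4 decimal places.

(1.2609, 2.6931)

MSE = SSE/(n − 2) = 115270/264 = 436.629.
SE(b_1) = √(MSE/Sₓₓ) = √(436.629/5732) = 0.275996.
df = n − 2 = 264.
t* = t_{0.005, 264} = 2.59458.
Margin = t* × SE = 2.59458 × 0.275996 = 0.716094.
CI: 1.977 ± 0.716094 → (1.2609, 2.6931).
With 99% confidence, each one-unit increase in weekly study hours is associated with a change of between 1.2609 and 2.6931 points in final exam score.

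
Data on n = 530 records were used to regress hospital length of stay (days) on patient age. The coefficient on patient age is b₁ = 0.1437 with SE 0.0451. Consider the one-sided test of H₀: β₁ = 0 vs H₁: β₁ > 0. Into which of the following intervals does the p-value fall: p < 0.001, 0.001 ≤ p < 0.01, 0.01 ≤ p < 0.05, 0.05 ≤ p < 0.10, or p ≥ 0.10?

p < 0.001

t = 0.1437 / 0.0451 = 3.186.
df = n − 2 = 530 − 2 = 528.
One-sided p = P(T_{528} > t) ≈ 0.0008.
So p < 0.001.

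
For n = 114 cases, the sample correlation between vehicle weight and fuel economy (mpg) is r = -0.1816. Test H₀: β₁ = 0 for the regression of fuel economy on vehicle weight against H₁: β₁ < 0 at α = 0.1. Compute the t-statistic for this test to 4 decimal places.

t = -1.9544

t = r·√(n − 2)/√(1 − r²) = -0.1816·√112/√0.967021 = -1.9544.
df = n − 2 = 112.
One-sided p ≈ 0.0266, which is < 0.1, so reject H₀.
There is evidence of a linear association between vehicle weight and fuel economy.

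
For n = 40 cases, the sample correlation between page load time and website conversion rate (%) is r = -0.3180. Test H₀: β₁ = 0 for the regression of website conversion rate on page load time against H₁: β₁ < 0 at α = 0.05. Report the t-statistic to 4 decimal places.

t = r·√(n − 2)/√(1 − r²) = -0.3180·√38/√0.898876 = -2.0676.
df = n − 2 = 38.
One-sided p ≈ 0.0228, which is < 0.05, so reject H₀.
There is evidence of a linear association between page load time and website conversion rate.

t = -2.0676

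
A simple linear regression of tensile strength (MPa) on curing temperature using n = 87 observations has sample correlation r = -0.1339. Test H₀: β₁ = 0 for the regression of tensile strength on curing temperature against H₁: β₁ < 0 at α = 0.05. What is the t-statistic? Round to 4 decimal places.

t = r·√(n − 2)/√(1 − r²) = -0.1339·√85/√0.982071 = -1.2457.
df = n − 2 = 85.
One-sided p ≈ 0.1081, which is ≥ 0.05, so fail to reject H₀.
The data do not give significant evidence of a linear association between curing temperature and tensile strength.

t = -1.2457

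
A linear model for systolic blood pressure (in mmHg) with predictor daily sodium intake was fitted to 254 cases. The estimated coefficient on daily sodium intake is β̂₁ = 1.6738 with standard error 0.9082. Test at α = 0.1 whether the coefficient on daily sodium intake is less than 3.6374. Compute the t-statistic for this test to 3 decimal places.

t = -2.162

H₀: β₁ = 3.6374 vs H₁: β₁ < 3.6374.
t = (β̂₁ − β₁⁰)/SE = (1.6738 − 3.6374) / 0.9082 = -2.162.
df = n − 2 = 254 − 2 = 252.
One-sided p ≈ 0.0158, which is < 0.1, so reject H₀.
There is evidence that the true slope on daily sodium intake is below 3.6374 mmHg per unit.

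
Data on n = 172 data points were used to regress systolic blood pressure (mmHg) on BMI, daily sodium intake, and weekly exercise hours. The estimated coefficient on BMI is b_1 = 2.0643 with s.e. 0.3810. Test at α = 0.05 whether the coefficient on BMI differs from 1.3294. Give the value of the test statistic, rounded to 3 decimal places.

H₀: β₁ = 1.3294 vs H₁: β₁ ≠ 1.3294.
t = (b_1 − β₁⁰)/SE = (2.0643 − 1.3294) / 0.3810 = 1.929.
df = n − k − 1 = 172 − 3 − 1 = 168.
Two-sided p ≈ 0.0554, which is ≥ 0.05, so fail to reject H₀.
The data are consistent with a true slope of 1.3294 mmHg per unit of BMI, holding the other predictors fixed.

t = 1.929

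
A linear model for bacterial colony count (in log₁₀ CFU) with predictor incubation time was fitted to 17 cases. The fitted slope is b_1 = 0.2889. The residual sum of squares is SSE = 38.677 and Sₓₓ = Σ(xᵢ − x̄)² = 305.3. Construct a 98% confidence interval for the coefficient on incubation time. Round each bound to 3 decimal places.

MSE = SSE/(n − 2) = 38.677/15 = 2.57847.
SE(b_1) = √(MSE/Sₓₓ) = √(2.57847/305.3) = 0.0919004.
df = n − 2 = 15.
t* = t_{0.01, 15} = 2.60248.
Margin = t* × SE = 2.60248 × 0.0919004 = 0.23917.
CI: 0.2889 ± 0.23917 → (0.050, 0.528).
With 98% confidence, each one-unit increase in incubation time is associated with a change of between 0.050 and 0.528 log₁₀ CFU in bacterial colony count.

(0.050, 0.528)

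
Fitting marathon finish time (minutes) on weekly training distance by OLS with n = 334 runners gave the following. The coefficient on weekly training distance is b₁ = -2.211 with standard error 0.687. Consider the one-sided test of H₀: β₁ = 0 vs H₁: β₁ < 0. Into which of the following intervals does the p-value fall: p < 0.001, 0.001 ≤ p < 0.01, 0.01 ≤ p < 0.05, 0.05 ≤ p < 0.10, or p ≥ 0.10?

t = -2.211 / 0.687 = -3.218.
df = n − 2 = 334 − 2 = 332.
One-sided p = P(T_{332} < t) ≈ 0.0007.
So p < 0.001.

p < 0.001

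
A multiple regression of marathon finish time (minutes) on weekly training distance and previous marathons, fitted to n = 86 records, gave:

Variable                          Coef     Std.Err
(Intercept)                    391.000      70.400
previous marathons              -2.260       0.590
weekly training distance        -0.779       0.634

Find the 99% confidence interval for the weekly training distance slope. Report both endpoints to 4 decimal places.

Read off: b = -0.779, SE = 0.634 for weekly training distance.
df = n − k − 1 = 86 − 2 − 1 = 83.
t* = t_{0.005, 83} = 2.636369.
Margin = t* × SE = 2.636369 × 0.634 = 1.671458.
CI: -0.779 ± 1.671458 → (-2.4505, 0.8925).

(-2.4505, 0.8925)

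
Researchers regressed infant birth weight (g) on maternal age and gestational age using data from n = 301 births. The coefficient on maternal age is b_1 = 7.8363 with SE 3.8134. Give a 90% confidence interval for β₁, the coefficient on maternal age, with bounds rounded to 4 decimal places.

(1.5443, 14.1283)

df = n − k − 1 = 301 − 2 − 1 = 298.
t* = t_{0.05, 298} = 1.649983.
Margin = t* × SE = 1.649983 × 3.8134 = 6.292045.
CI: 7.8363 ± 6.292045 → (1.5443, 14.1283).
With 90% confidence, each one-unit increase in maternal age is associated with a change of between 1.5443 and 14.1283 g in infant birth weight, holding the other predictors fixed.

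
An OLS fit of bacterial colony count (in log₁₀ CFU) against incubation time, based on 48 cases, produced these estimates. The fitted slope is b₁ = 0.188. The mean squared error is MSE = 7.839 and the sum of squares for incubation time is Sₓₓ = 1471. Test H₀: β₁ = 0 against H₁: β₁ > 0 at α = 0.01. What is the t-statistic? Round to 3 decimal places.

SE(b₁) = √(MSE/Sₓₓ) = √(7.839/1471) = 0.0730002.
t = 0.188 / 0.0730002 = 2.575.
df = n − 2 = 46.
One-sided p ≈ 0.0066, which is < 0.01, so reject H₀.
There is evidence that the true slope on incubation time is positive.

t = 2.575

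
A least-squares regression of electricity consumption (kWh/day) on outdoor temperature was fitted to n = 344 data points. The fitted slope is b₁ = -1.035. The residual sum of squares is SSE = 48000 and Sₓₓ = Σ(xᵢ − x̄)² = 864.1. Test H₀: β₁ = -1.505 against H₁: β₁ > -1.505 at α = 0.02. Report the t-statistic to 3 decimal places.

t = 1.166

MSE = SSE/(n − 2) = 48000/342 = 140.351.
SE(b₁) = √(MSE/Sₓₓ) = √(140.351/864.1) = 0.403019.
t = (-1.035 − (-1.505)) / 0.403019 = 1.166.
df = n − 2 = 342.
One-sided p ≈ 0.1222, which is ≥ 0.02, so fail to reject H₀.
The data do not give significant evidence that the true slope on outdoor temperature exceeds -1.505 kWh/day per unit.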